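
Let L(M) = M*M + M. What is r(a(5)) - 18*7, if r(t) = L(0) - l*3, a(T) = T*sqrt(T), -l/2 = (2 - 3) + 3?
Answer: -114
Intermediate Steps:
L(M) = M + M**2 (L(M) = M**2 + M = M + M**2)
l = -4 (l = -2*((2 - 3) + 3) = -2*(-1 + 3) = -2*2 = -4)
a(T) = T**(3/2)
r(t) = 12 (r(t) = 0*(1 + 0) - (-4)*3 = 0*1 - 1*(-12) = 0 + 12 = 12)
r(a(5)) - 18*7 = 12 - 18*7 = 12 - 126 = -114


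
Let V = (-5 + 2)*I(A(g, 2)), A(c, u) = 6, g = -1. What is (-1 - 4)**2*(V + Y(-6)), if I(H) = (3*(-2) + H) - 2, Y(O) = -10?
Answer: -100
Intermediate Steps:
I(H) = -8 + H (I(H) = (-6 + H) - 2 = -8 + H)
V = 6 (V = (-5 + 2)*(-8 + 6) = -3*(-2) = 6)
(-1 - 4)**2*(V + Y(-6)) = (-1 - 4)**2*(6 - 10) = (-5)**2*(-4) = 25*(-4) = -100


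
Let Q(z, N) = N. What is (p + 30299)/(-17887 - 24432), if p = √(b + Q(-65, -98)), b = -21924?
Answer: -30299/42319 - 11*I*√182/42319 ≈ -0.71597 - 0.0035067*I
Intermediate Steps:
p = 11*I*√182 (p = √(-21924 - 98) = √(-22022) = 11*I*√182 ≈ 148.4*I)
(p + 30299)/(-17887 - 24432) = (11*I*√182 + 30299)/(-17887 - 24432) = (30299 + 11*I*√182)/(-42319) = (30299 + 11*I*√182)*(-1/42319) = -30299/42319 - 11*I*√182/42319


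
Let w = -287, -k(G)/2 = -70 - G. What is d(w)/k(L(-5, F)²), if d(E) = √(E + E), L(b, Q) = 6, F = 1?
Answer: I*√574/212 ≈ 0.11301*I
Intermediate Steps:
k(G) = 140 + 2*G (k(G) = -2*(-70 - G) = 140 + 2*G)
d(E) = √2*√E (d(E) = √(2*E) = √2*√E)
d(w)/k(L(-5, F)²) = (√2*√(-287))/(140 + 2*6²) = (√2*(I*√287))/(140 + 2*36) = (I*√574)/(140 + 72) = (I*√574)/212 = (I*√574)*(1/212) = I*√574/212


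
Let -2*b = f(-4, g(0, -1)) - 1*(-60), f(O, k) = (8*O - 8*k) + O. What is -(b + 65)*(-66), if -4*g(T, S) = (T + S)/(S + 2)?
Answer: 3564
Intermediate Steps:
g(T, S) = -(S + T)/(4*(2 + S)) (g(T, S) = -(T + S)/(4*(S + 2)) = -(S + T)/(4*(2 + S)))
f(O, k) = -8*k + 9*O (f(O, k) = (-8*k + 8*O) + O = -8*k + 9*O)
b = -11 (b = -((-2*(-1*(-1) - 1*0)/(2 - 1) + 9*(-4)) - 1*(-60))/2 = -((-2*(1 + 0)/1 - 36) + 60)/2 = -((-2 - 36) + 60)/2 = -(-38 + 60)/2 = -½*22 = -11)
-(b + 65)*(-66) = -(-11 + 65)*(-66) = -54*(-66) = -1*(-3564) = 3564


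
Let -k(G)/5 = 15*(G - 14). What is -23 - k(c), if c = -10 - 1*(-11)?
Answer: -998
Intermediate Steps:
c = 1 (c = -10 + 11 = 1)
k(G) = 1050 - 75*G (k(G) = -75*(G - 14) = -75*(-14 + G) = -5*(-210 + 15*G) = 1050 - 75*G)
-23 - k(c) = -23 - (1050 - 75*1) = -23 - (1050 - 75) = -23 - 1*975 = -23 - 975 = -998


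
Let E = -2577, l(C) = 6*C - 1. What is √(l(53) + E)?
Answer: 2*I*√565 ≈ 47.539*I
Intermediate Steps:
l(C) = -1 + 6*C
√(l(53) + E) = √((-1 + 6*53) - 2577) = √((-1 + 318) - 2577) = √(317 - 2577) = √(-2260) = 2*I*√565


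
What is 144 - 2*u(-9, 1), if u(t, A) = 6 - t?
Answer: 114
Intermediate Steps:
144 - 2*u(-9, 1) = 144 - 2*(6 - 1*(-9)) = 144 - 2*(6 + 9) = 144 - 2*15 = 144 - 30 = 114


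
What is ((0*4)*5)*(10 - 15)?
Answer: 0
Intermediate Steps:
((0*4)*5)*(10 - 15) = (0*5)*(-5) = 0*(-5) = 0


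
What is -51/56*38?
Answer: -969/28 ≈ -34.607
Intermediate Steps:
-51/56*38 = -969/28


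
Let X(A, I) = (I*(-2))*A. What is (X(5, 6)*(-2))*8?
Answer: 960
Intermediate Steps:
X(A, I) = -2*A*I (X(A, I) = (-2*I)*A = -2*A*I)
(X(5, 6)*(-2))*8 = (-2*5*6*(-2))*8 = -60*(-2)*8 = 120*8 = 960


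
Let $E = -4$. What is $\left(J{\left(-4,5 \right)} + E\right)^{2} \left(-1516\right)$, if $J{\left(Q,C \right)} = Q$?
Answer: $-97024$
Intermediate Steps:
$\left(J{\left(-4,5 \right)} + E\right)^{2} \left(-1516\right) = \left(-4 - 4\right)^{2} \left(-1516\right) = \left(-8\right)^{2} \left(-1516\right) = 64 \left(-1516\right) = -97024$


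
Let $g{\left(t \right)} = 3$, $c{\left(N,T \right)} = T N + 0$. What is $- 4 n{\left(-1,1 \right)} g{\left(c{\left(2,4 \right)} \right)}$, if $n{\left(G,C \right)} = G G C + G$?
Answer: $0$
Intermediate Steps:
$n{\left(G,C \right)} = G + C G^{2}$ ($n{\left(G,C \right)} = G^{2} C + G = C G^{2} + G = G + C G^{2}$)
$c{\left(N,T \right)} = N T$ ($c{\left(N,T \right)} = N T + 0 = N T$)
$- 4 n{\left(-1,1 \right)} g{\left(c{\left(2,4 \right)} \right)} = - 4 \left(- (1 + 1 \left(-1\right))\right) 3 = - 4 \left(- (1 - 1)\right) 3 = - 4 \left(\left(-1\right) 0\right) 3 = \left(-4\right) 0 \cdot 3 = 0 \cdot 3 = 0$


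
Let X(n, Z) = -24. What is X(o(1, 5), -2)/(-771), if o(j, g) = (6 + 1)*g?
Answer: 8/257 ≈ 0.031128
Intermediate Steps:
o(j, g) = 7*g
X(o(1, 5), -2)/(-771) = -24/(-771) = -24*(-1/771) = 8/257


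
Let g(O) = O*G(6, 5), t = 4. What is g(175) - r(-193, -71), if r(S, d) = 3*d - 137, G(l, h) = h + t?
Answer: 1925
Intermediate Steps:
G(l, h) = 4 + h (G(l, h) = h + 4 = 4 + h)
r(S, d) = -137 + 3*d
g(O) = 9*O (g(O) = O*(4 + 5) = O*9 = 9*O)
g(175) - r(-193, -71) = 9*175 - (-137 + 3*(-71)) = 1575 - (-137 - 213) = 1575 - 1*(-350) = 1575 + 350 = 1925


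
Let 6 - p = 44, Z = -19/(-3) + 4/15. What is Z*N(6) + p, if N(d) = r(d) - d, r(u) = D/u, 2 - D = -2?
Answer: -366/5 ≈ -73.200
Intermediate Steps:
Z = 33/5 (Z = -19*(-⅓) + 4*(1/15) = 19/3 + 4/15 = 33/5 ≈ 6.6000)
D = 4 (D = 2 - 1*(-2) = 2 + 2 = 4)
p = -38 (p = 6 - 1*44 = 6 - 44 = -38)
r(u) = 4/u
N(d) = -d + 4/d (N(d) = 4/d - d = -d + 4/d)
Z*N(6) + p = 33*(-1*6 + 4/6)/5 - 38 = 33*(-6 + 4*(⅙))/5 - 38 = 33*(-6 + ⅔)/5 - 38 = (33/5)*(-16/3) - 38 = -176/5 - 38 = -366/5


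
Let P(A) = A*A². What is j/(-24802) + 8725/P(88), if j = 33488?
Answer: -11302368443/8450934272 ≈ -1.3374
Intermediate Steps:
P(A) = A³
j/(-24802) + 8725/P(88) = 33488/(-24802) + 8725/(88³) = 33488*(-1/24802) + 8725/681472 = -16744/12401 + 8725*(1/681472) = -16744/12401 + 8725/681472 = -11302368443/8450934272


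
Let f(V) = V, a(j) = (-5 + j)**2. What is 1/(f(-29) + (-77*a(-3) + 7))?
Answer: -1/4950 ≈ -0.00020202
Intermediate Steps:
1/(f(-29) + (-77*a(-3) + 7)) = 1/(-29 + (-77*(-5 - 3)**2 + 7)) = 1/(-29 + (-77*(-8)**2 + 7)) = 1/(-29 + (-77*64 + 7)) = 1/(-29 + (-4928 + 7)) = 1/(-29 - 4921) = 1/(-4950) = -1/4950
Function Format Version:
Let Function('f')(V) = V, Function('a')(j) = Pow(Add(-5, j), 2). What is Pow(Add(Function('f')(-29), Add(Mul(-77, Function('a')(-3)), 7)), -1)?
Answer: Rational(-1, 4950) ≈ -0.00020202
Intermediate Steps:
Pow(Add(Function('f')(-29), Add(Mul(-77, Function('a')(-3)), 7)), -1) = Pow(Add(-29, Add(Mul(-77, Pow(Add(-5, -3), 2)), 7)), -1) = Pow(Add(-29, Add(Mul(-77, Pow(-8, 2)), 7)), -1) = Pow(Add(-29, Add(Mul(-77, 64), 7)), -1) = Pow(Add(-29, Add(-4928, 7)), -1) = Pow(Add(-29, -4921), -1) = Pow(-4950, -1) = Rational(-1, 4950)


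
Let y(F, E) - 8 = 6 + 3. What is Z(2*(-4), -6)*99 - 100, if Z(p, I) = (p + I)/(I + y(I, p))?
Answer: -226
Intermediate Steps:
y(F, E) = 17 (y(F, E) = 8 + (6 + 3) = 8 + 9 = 17)
Z(p, I) = (I + p)/(17 + I) (Z(p, I) = (p + I)/(I + 17) = (I + p)/(17 + I))
Z(2*(-4), -6)*99 - 100 = ((-6 + 2*(-4))/(17 - 6))*99 - 100 = ((-6 - 8)/11)*99 - 100 = ((1/11)*(-14))*99 - 100 = -14/11*99 - 100 = -126 - 100 = -226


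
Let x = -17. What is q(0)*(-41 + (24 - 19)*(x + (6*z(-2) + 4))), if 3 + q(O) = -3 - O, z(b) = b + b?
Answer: 1356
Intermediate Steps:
z(b) = 2*b
q(O) = -6 - O (q(O) = -3 + (-3 - O) = -6 - O)
q(0)*(-41 + (24 - 19)*(x + (6*z(-2) + 4))) = (-6 - 1*0)*(-41 + (24 - 19)*(-17 + (6*(2*(-2)) + 4))) = (-6 + 0)*(-41 + 5*(-17 + (6*(-4) + 4))) = -6*(-41 + 5*(-17 + (-24 + 4))) = -6*(-41 + 5*(-17 - 20)) = -6*(-41 + 5*(-37)) = -6*(-41 - 185) = -6*(-226) = 1356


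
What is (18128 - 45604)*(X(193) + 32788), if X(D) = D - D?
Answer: -900883088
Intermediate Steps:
X(D) = 0
(18128 - 45604)*(X(193) + 32788) = (18128 - 45604)*(0 + 32788) = -27476*32788 = -900883088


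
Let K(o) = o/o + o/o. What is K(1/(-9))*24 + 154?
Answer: 202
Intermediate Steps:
K(o) = 2 (K(o) = 1 + 1 = 2)
K(1/(-9))*24 + 154 = 2*24 + 154 = 48 + 154 = 202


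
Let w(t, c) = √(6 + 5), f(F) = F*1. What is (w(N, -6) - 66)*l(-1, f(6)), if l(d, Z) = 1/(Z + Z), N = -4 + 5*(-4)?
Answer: -11/2 + √11/12 ≈ -5.2236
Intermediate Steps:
N = -24 (N = -4 - 20 = -24)
f(F) = F
l(d, Z) = 1/(2*Z)
w(t, c) = √11
(w(N, -6) - 66)*l(-1, f(6)) = (√11 - 66)*((½)/6) = (-66 + √11)*((½)*(⅙)) = (-66 + √11)*(1/12) = -11/2 + √11/12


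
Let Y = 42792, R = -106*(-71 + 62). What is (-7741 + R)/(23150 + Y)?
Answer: -6787/65942 ≈ -0.10292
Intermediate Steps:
R = 954 (R = -106*(-9) = 954)
(-7741 + R)/(23150 + Y) = (-7741 + 954)/(23150 + 42792) = -6787/65942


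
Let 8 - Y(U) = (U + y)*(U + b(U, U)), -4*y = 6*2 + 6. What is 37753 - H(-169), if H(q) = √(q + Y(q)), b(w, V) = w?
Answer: 37753 - 2*I*√14701 ≈ 37753.0 - 242.5*I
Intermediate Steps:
y = -9/2 (y = -(6*2 + 6)/4 = -(12 + 6)/4 = -¼*18 = -9/2 ≈ -4.5000)
Y(U) = 8 - 2*U*(-9/2 + U) (Y(U) = 8 - (U - 9/2)*(U + U) = 8 - (-9/2 + U)*2*U = 8 - 2*U*(-9/2 + U))
H(q) = √(8 - 2*q² + 10*q) (H(q) = √(q + (8 - 2*q² + 9*q)) = √(8 - 2*q² + 10*q))
37753 - H(-169) = 37753 - √(8 - 2*(-169)² + 10*(-169)) = 37753 - √(8 - 2*28561 - 1690) = 37753 - √(8 - 57122 - 1690) = 37753 - √(-58804) = 37753 - 2*I*√14701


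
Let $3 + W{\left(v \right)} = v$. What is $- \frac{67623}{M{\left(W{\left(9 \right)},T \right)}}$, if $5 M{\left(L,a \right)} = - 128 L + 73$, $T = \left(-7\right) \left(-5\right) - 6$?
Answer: $\frac{67623}{139} \approx 486.5$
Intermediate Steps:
$T = 29$ ($T = 35 - 6 = 29$)
$W{\left(v \right)} = -3 + v$
$M{\left(L,a \right)} = \frac{73}{5} - \frac{128 L}{5}$ ($M{\left(L,a \right)} = \frac{- 128 L + 73}{5} = \frac{73 - 128 L}{5} = \frac{73}{5} - \frac{128 L}{5}$)
$- \frac{67623}{M{\left(W{\left(9 \right)},T \right)}} = - \frac{67623}{\frac{73}{5} - \frac{128 \left(-3 + 9\right)}{5}} = - \frac{67623}{\frac{73}{5} - \frac{768}{5}} = - \frac{67623}{-139} = \left(-67623\right) \left(- \frac{1}{139}\right) = \frac{67623}{139}$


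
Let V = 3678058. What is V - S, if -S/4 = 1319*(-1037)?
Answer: -1793154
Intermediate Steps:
S = 5471212 (S = -5276*(-1037) = -4*(-1367803) = 5471212)
V - S = 3678058 - 1*5471212 = 3678058 - 5471212 = -1793154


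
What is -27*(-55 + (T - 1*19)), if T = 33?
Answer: 1107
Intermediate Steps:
-27*(-55 + (T - 1*19)) = -27*(-55 + (33 - 1*19)) = -27*(-55 + (33 - 19)) = -27*(-55 + 14) = -27*(-41) = 1107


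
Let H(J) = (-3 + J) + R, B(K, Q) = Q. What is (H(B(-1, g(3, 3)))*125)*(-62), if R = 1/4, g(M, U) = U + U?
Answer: -50375/2 ≈ -25188.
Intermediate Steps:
g(M, U) = 2*U
R = 1/4 ≈ 0.25000
H(J) = -11/4 + J (H(J) = (-3 + J) + 1/4 = -11/4 + J)
(H(B(-1, g(3, 3)))*125)*(-62) = ((-11/4 + 2*3)*125)*(-62) = ((-11/4 + 6)*125)*(-62) = ((13/4)*125)*(-62) = (1625/4)*(-62) = -50375/2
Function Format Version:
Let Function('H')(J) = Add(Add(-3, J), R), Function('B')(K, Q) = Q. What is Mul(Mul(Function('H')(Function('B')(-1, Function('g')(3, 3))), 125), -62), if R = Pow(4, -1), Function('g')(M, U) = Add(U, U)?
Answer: Rational(-50375, 2) ≈ -25188.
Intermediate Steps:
Function('g')(M, U) = Mul(2, U)
R = Rational(1, 4) ≈ 0.25000
Function('H')(J) = Add(Rational(-11, 4), J) (Function('H')(J) = Add(Add(-3, J), Rational(1, 4)) = Add(Rational(-11, 4), J))
Mul(Mul(Function('H')(Function('B')(-1, Function('g')(3, 3))), 125), -62) = Mul(Mul(Add(Rational(-11, 4), Mul(2, 3)), 125), -62) = Mul(Mul(Add(Rational(-11, 4), 6), 125), -62) = Mul(Mul(Rational(13, 4), 125), -62) = Mul(Rational(1625, 4), -62) = Rational(-50375, 2)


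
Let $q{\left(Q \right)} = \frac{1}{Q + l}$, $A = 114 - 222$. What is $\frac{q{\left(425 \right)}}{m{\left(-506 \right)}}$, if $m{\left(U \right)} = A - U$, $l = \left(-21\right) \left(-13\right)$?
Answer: $\frac{1}{277804} \approx 3.5997 \cdot 10^{-6}$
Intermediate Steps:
$l = 273$
$A = -108$ ($A = 114 - 222 = -108$)
$q{\left(Q \right)} = \frac{1}{273 + Q}$ ($q{\left(Q \right)} = \frac{1}{Q + 273} = \frac{1}{273 + Q}$)
$m{\left(U \right)} = -108 - U$
$\frac{q{\left(425 \right)}}{m{\left(-506 \right)}} = \frac{1}{\left(273 + 425\right) \left(-108 - -506\right)} = \frac{1}{698 \left(-108 + 506\right)} = \frac{1}{698 \cdot 398} = \frac{1}{698} \cdot \frac{1}{398} = \frac{1}{277804}$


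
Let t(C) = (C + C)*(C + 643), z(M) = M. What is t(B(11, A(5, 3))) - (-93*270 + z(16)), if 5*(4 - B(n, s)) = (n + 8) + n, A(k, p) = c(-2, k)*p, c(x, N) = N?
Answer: 22530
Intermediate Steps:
A(k, p) = k*p
B(n, s) = 12/5 - 2*n/5 (B(n, s) = 4 - ((n + 8) + n)/5 = 4 - ((8 + n) + n)/5 = 4 - (8 + 2*n)/5 = 4 + (-8/5 - 2*n/5) = 12/5 - 2*n/5)
t(C) = 2*C*(643 + C) (t(C) = (2*C)*(643 + C) = 2*C*(643 + C))
t(B(11, A(5, 3))) - (-93*270 + z(16)) = 2*(12/5 - ⅖*11)*(643 + (12/5 - ⅖*11)) - (-93*270 + 16) = 2*(12/5 - 22/5)*(643 + (12/5 - 22/5)) - (-25110 + 16) = 2*(-2)*(643 - 2) - 1*(-25094) = 2*(-2)*641 + 25094 = -2564 + 25094 = 22530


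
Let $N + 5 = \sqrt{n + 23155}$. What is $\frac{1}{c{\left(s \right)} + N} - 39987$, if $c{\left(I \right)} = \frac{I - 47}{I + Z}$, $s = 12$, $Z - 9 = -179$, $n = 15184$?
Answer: $- \frac{38248555898687}{956524771} + \frac{24964 \sqrt{38339}}{956524771} \approx -39987.0$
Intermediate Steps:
$Z = -170$ ($Z = 9 - 179 = -170$)
$N = -5 + \sqrt{38339}$ ($N = -5 + \sqrt{15184 + 23155} = -5 + \sqrt{38339} \approx 190.8$)
$c{\left(I \right)} = \frac{-47 + I}{-170 + I}$ ($c{\left(I \right)} = \frac{I - 47}{I - 170} = \frac{-47 + I}{-170 + I}$)
$\frac{1}{c{\left(s \right)} + N} - 39987 = \frac{1}{\frac{-47 + 12}{-170 + 12} - \left(5 - \sqrt{38339}\right)} - 39987 = \frac{1}{\frac{1}{-158} \left(-35\right) - \left(5 - \sqrt{38339}\right)} - 39987 = \frac{1}{\left(- \frac{1}{158}\right) \left(-35\right) - \left(5 - \sqrt{38339}\right)} - 39987 = \frac{1}{\frac{35}{158} - \left(5 - \sqrt{38339}\right)} - 39987 = \frac{1}{- \frac{755}{158} + \sqrt{38339}} - 39987 = -39987 + \frac{1}{- \frac{755}{158} + \sqrt{38339}}$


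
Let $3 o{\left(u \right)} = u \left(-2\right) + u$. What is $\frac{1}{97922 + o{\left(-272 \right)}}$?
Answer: $\frac{3}{294038} \approx 1.0203 \cdot 10^{-5}$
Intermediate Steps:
$o{\left(u \right)} = - \frac{u}{3}$ ($o{\left(u \right)} = \frac{u \left(-2\right) + u}{3} = \frac{- 2 u + u}{3} = \frac{\left(-1\right) u}{3} = - \frac{u}{3}$)
$\frac{1}{97922 + o{\left(-272 \right)}} = \frac{1}{97922 - - \frac{272}{3}} = \frac{1}{97922 + \frac{272}{3}} = \frac{1}{\frac{294038}{3}} = \frac{3}{294038}$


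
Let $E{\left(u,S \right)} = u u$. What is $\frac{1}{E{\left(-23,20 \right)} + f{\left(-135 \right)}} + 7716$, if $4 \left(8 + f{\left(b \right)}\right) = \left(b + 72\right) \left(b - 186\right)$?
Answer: $\frac{172120816}{22307} \approx 7716.0$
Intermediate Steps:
$f{\left(b \right)} = -8 + \frac{\left(-186 + b\right) \left(72 + b\right)}{4}$ ($f{\left(b \right)} = -8 + \frac{\left(b + 72\right) \left(b - 186\right)}{4} = -8 + \frac{\left(72 + b\right) \left(-186 + b\right)}{4} = -8 + \frac{\left(-186 + b\right) \left(72 + b\right)}{4}$)
$E{\left(u,S \right)} = u^{2}$
$\frac{1}{E{\left(-23,20 \right)} + f{\left(-135 \right)}} + 7716 = \frac{1}{\left(-23\right)^{2} - \left(- \frac{983}{2} - \frac{18225}{4}\right)} + 7716 = \frac{1}{529 + \left(-3356 + \frac{7695}{2} + \frac{1}{4} \cdot 18225\right)} + 7716 = \frac{1}{529 + \left(-3356 + \frac{7695}{2} + \frac{18225}{4}\right)} + 7716 = \frac{1}{529 + \frac{20191}{4}} + 7716 = \frac{1}{\frac{22307}{4}} + 7716 = \frac{4}{22307} + 7716 = \frac{172120816}{22307}$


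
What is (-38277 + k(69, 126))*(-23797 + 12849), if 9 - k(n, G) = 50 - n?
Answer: 418750052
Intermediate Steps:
k(n, G) = -41 + n (k(n, G) = 9 - (50 - n) = 9 + (-50 + n) = -41 + n)
(-38277 + k(69, 126))*(-23797 + 12849) = (-38277 + (-41 + 69))*(-23797 + 12849) = (-38277 + 28)*(-10948) = -38249*(-10948) = 418750052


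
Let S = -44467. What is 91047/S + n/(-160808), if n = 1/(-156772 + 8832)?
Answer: -2166002259244973/1057867062767840 ≈ -2.0475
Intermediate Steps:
n = -1/147940 (n = 1/(-147940) = -1/147940 ≈ -6.7595e-6)
91047/S + n/(-160808) = 91047/(-44467) - 1/147940/(-160808) = 91047*(-1/44467) - 1/147940*(-1/160808) = -91047/44467 + 1/23789935520 = -2166002259244973/1057867062767840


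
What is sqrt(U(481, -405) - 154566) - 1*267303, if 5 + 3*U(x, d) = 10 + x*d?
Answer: -267303 + I*sqrt(1975494)/3 ≈ -2.673e+5 + 468.51*I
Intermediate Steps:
U(x, d) = 5/3 + d*x/3 (U(x, d) = -5/3 + (10 + x*d)/3 = -5/3 + (10 + d*x)/3 = -5/3 + (10/3 + d*x/3) = 5/3 + d*x/3)
sqrt(U(481, -405) - 154566) - 1*267303 = sqrt((5/3 + (1/3)*(-405)*481) - 154566) - 1*267303 = sqrt((5/3 - 64935) - 154566) - 267303 = sqrt(-194800/3 - 154566) - 267303 = sqrt(-658498/3) - 267303 = I*sqrt(1975494)/3 - 267303 = -267303 + I*sqrt(1975494)/3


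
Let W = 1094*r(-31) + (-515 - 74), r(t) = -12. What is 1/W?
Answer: -1/13717 ≈ -7.2902e-5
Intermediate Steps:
W = -13717 (W = 1094*(-12) + (-515 - 74) = -13128 - 589 = -13717)
1/W = 1/(-13717) = -1/13717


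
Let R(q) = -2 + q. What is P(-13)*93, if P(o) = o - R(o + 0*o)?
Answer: 186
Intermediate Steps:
P(o) = 2 (P(o) = o - (-2 + (o + 0*o)) = o - (-2 + (o + 0)) = o - (-2 + o) = o + (2 - o) = 2)
P(-13)*93 = 2*93 = 186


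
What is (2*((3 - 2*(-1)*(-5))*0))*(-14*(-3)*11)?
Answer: 0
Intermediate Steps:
(2*((3 - 2*(-1)*(-5))*0))*(-14*(-3)*11) = (2*((3 + 2*(-5))*0))*(42*11) = (2*((3 - 10)*0))*462 = (2*(-7*0))*462 = (2*0)*462 = 0*462 = 0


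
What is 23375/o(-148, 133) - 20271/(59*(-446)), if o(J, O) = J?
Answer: -306044821/1947236 ≈ -157.17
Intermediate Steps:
23375/o(-148, 133) - 20271/(59*(-446)) = 23375/(-148) - 20271/(59*(-446)) = 23375*(-1/148) - 20271/(-26314) = -23375/148 - 20271*(-1/26314) = -23375/148 + 20271/26314 = -306044821/1947236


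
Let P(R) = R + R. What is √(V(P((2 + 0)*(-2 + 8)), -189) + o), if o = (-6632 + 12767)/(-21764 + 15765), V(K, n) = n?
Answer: I*√6838536054/5999 ≈ 13.785*I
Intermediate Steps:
P(R) = 2*R
o = -6135/5999 (o = 6135/(-5999) = 6135*(-1/5999) = -6135/5999 ≈ -1.0227)
√(V(P((2 + 0)*(-2 + 8)), -189) + o) = √(-189 - 6135/5999) = √(-1139946/5999) = I*√6838536054/5999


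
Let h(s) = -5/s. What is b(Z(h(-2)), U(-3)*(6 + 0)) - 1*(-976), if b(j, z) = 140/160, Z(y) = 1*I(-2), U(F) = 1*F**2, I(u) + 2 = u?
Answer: 7815/8 ≈ 976.88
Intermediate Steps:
I(u) = -2 + u
U(F) = F**2
Z(y) = -4 (Z(y) = 1*(-2 - 2) = 1*(-4) = -4)
b(j, z) = 7/8 (b(j, z) = 140*(1/160) = 7/8)
b(Z(h(-2)), U(-3)*(6 + 0)) - 1*(-976) = 7/8 - 1*(-976) = 7/8 + 976 = 7815/8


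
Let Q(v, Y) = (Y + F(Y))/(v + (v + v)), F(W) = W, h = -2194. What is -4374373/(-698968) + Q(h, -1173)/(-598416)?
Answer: 358951364351101/57355772156592 ≈ 6.2583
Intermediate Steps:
Q(v, Y) = 2*Y/(3*v) (Q(v, Y) = (Y + Y)/(v + (v + v)) = (2*Y)/(v + 2*v) = (2*Y)/((3*v)) = (2*Y)*(1/(3*v)) = 2*Y/(3*v))
-4374373/(-698968) + Q(h, -1173)/(-598416) = -4374373/(-698968) + ((⅔)*(-1173)/(-2194))/(-598416) = -4374373*(-1/698968) + ((⅔)*(-1173)*(-1/2194))*(-1/598416) = 4374373/698968 + (391/1097)*(-1/598416) = 4374373/698968 - 391/656462352 = 358951364351101/57355772156592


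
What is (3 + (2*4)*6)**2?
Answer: 2601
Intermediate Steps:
(3 + (2*4)*6)**2 = (3 + 8*6)**2 = (3 + 48)**2 = 51**2 = 2601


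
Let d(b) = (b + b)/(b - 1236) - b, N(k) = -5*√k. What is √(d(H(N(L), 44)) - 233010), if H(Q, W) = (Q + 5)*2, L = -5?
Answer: 4*√15*√((-595173 - 4829*I*√5)/(613 + 5*I*√5)) ≈ 0.023199 + 482.72*I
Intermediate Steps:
H(Q, W) = 10 + 2*Q (H(Q, W) = (5 + Q)*2 = 10 + 2*Q)
d(b) = -b + 2*b/(-1236 + b) (d(b) = (2*b)/(-1236 + b) - b = 2*b/(-1236 + b) - b = -b + 2*b/(-1236 + b))
√(d(H(N(L), 44)) - 233010) = √((10 + 2*(-5*I*√5))*(1238 - (10 + 2*(-5*I*√5)))/(-1236 + (10 + 2*(-5*I*√5))) - 233010) = √((10 - 10*I*√5)*(1238 - (10 - 10*I*√5))/(-1236 + (10 - 10*I*√5)) - 233010) = √((10 - 10*I*√5)*(1238 + (-10 + 10*I*√5))/(-1226 - 10*I*√5) - 233010) = √((10 - 10*I*√5)*(1228 + 10*I*√5)/(-1226 - 10*I*√5) - 233010) = √(-233010 + (10 - 10*I*√5)*(1228 + 10*I*√5)/(-1226 - 10*I*√5))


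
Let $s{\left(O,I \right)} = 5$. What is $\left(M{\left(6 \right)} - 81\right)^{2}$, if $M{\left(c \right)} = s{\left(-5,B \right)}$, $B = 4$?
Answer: $5776$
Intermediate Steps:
$M{\left(c \right)} = 5$
$\left(M{\left(6 \right)} - 81\right)^{2} = \left(5 - 81\right)^{2} = \left(-76\right)^{2} = 5776$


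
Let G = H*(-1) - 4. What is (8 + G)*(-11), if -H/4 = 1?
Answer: -88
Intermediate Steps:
H = -4 (H = -4*1 = -4)
G = 0 (G = -4*(-1) - 4 = 4 - 4 = 0)
(8 + G)*(-11) = (8 + 0)*(-11) = 8*(-11) = -88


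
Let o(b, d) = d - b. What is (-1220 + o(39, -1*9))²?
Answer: 1607824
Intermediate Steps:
(-1220 + o(39, -1*9))² = (-1220 + (-1*9 - 1*39))² = (-1220 + (-9 - 39))² = (-1220 - 48)² = (-1268)² = 1607824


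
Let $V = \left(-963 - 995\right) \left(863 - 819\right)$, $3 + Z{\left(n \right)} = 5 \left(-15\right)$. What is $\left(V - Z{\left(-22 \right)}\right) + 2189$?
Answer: $-83885$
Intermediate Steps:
$Z{\left(n \right)} = -78$ ($Z{\left(n \right)} = -3 + 5 \left(-15\right) = -3 - 75 = -78$)
$V = -86152$ ($V = \left(-1958\right) 44 = -86152$)
$\left(V - Z{\left(-22 \right)}\right) + 2189 = \left(-86152 - -78\right) + 2189 = \left(-86152 + 78\right) + 2189 = -86074 + 2189 = -83885$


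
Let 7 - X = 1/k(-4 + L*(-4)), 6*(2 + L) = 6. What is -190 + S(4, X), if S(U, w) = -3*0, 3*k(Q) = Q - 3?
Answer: -190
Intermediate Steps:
L = -1 (L = -2 + (1/6)*6 = -2 + 1 = -1)
k(Q) = -1 + Q/3 (k(Q) = (Q - 3)/3 = (-3 + Q)/3 = -1 + Q/3)
X = 8 (X = 7 - 1/(-1 + (-4 - 1*(-4))/3) = 7 - 1/(-1 + (-4 + 4)/3) = 7 - 1/(-1 + (1/3)*0) = 7 - 1/(-1 + 0) = 7 - 1/(-1) = 7 - 1*(-1) = 7 + 1 = 8)
S(U, w) = 0
-190 + S(4, X) = -190 + 0 = -190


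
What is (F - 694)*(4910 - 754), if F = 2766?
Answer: 8611232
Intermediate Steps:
(F - 694)*(4910 - 754) = (2766 - 694)*(4910 - 754) = 2072*4156 = 8611232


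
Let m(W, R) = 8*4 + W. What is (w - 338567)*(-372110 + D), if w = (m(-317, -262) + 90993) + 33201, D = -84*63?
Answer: 81012358516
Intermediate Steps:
D = -5292
m(W, R) = 32 + W
w = 123909 (w = ((32 - 317) + 90993) + 33201 = (-285 + 90993) + 33201 = 90708 + 33201 = 123909)
(w - 338567)*(-372110 + D) = (123909 - 338567)*(-372110 - 5292) = -214658*(-377402) = 81012358516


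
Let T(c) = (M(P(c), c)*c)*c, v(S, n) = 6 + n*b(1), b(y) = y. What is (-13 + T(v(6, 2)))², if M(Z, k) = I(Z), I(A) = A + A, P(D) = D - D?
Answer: 169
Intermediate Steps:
v(S, n) = 6 + n (v(S, n) = 6 + n*1 = 6 + n)
P(D) = 0
I(A) = 2*A
M(Z, k) = 2*Z
T(c) = 0 (T(c) = ((2*0)*c)*c = (0*c)*c = 0*c = 0)
(-13 + T(v(6, 2)))² = (-13 + 0)² = (-13)² = 169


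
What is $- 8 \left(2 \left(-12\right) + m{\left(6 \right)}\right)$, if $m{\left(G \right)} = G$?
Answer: $144$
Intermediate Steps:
$- 8 \left(2 \left(-12\right) + m{\left(6 \right)}\right) = - 8 \left(2 \left(-12\right) + 6\right) = - 8 \left(-24 + 6\right) = \left(-8\right) \left(-18\right) = 144$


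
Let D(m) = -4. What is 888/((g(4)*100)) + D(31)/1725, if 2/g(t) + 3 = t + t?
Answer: 38291/1725 ≈ 22.198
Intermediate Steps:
g(t) = 2/(-3 + 2*t) (g(t) = 2/(-3 + (t + t)) = 2/(-3 + 2*t))
888/((g(4)*100)) + D(31)/1725 = 888/(((2/(-3 + 2*4))*100)) - 4/1725 = 888/(((2/(-3 + 8))*100)) - 4*1/1725 = 888/(((2/5)*100)) - 4/1725 = 888/(((2*(⅕))*100)) - 4/1725 = 888/(((⅖)*100)) - 4/1725 = 888/40 - 4/1725 = 888*(1/40) - 4/1725 = 111/5 - 4/1725 = 38291/1725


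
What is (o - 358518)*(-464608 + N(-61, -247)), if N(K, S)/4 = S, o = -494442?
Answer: 397134764160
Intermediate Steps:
N(K, S) = 4*S
(o - 358518)*(-464608 + N(-61, -247)) = (-494442 - 358518)*(-464608 + 4*(-247)) = -852960*(-464608 - 988) = -852960*(-465596) = 397134764160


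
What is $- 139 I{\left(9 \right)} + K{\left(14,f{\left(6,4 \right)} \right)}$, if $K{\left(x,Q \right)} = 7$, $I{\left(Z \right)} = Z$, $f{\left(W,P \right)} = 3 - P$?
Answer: $-1244$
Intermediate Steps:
$- 139 I{\left(9 \right)} + K{\left(14,f{\left(6,4 \right)} \right)} = \left(-139\right) 9 + 7 = -1251 + 7 = -1244$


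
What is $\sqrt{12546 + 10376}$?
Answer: $\sqrt{22922} \approx 151.4$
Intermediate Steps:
$\sqrt{12546 + 10376} = \sqrt{22922}$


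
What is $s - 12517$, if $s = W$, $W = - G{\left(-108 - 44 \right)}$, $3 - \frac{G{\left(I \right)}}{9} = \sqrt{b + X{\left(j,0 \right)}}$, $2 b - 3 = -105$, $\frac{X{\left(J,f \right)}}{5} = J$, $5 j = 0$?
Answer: $-12544 + 9 i \sqrt{51} \approx -12544.0 + 64.273 i$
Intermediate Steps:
$j = 0$ ($j = \frac{1}{5} \cdot 0 = 0$)
$X{\left(J,f \right)} = 5 J$
$b = -51$ ($b = \frac{3}{2} + \frac{1}{2} \left(-105\right) = \frac{3}{2} - \frac{105}{2} = -51$)
$G{\left(I \right)} = 27 - 9 i \sqrt{51}$ ($G{\left(I \right)} = 27 - 9 \sqrt{-51 + 5 \cdot 0} = 27 - 9 \sqrt{-51 + 0} = 27 - 9 \sqrt{-51} = 27 - 9 i \sqrt{51}$)
$W = -27 + 9 i \sqrt{51}$ ($W = - (27 - 9 i \sqrt{51}) = -27 + 9 i \sqrt{51} \approx -27.0 + 64.273 i$)
$s = -27 + 9 i \sqrt{51} \approx -27.0 + 64.273 i$
$s - 12517 = \left(-27 + 9 i \sqrt{51}\right) - 12517 = -12544 + 9 i \sqrt{51}$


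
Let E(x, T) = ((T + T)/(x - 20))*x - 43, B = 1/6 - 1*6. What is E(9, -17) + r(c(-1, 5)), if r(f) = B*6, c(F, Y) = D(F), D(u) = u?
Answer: -552/11 ≈ -50.182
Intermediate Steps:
c(F, Y) = F
B = -35/6 (B = ⅙ - 6 = -35/6 ≈ -5.8333)
E(x, T) = -43 + 2*T*x/(-20 + x) (E(x, T) = ((2*T)/(-20 + x))*x - 43 = (2*T/(-20 + x))*x - 43 = 2*T*x/(-20 + x) - 43 = -43 + 2*T*x/(-20 + x))
r(f) = -35 (r(f) = -35/6*6 = -35)
E(9, -17) + r(c(-1, 5)) = (860 - 43*9 + 2*(-17)*9)/(-20 + 9) - 35 = (860 - 387 - 306)/(-11) - 35 = -1/11*167 - 35 = -167/11 - 35 = -552/11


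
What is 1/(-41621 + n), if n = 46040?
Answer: 1/4419 ≈ 0.00022630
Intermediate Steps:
1/(-41621 + n) = 1/(-41621 + 46040) = 1/4419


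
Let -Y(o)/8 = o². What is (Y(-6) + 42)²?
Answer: 60516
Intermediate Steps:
Y(o) = -8*o²
(Y(-6) + 42)² = (-8*(-6)² + 42)² = (-8*36 + 42)² = (-288 + 42)² = (-246)² = 60516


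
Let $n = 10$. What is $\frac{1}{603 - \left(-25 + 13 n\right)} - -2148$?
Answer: $\frac{1069705}{498} \approx 2148.0$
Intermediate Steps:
$\frac{1}{603 - \left(-25 + 13 n\right)} - -2148 = \frac{1}{603 + \left(25 - 130\right)} - -2148 = \frac{1}{603 + \left(25 - 130\right)} + 2148 = \frac{1}{603 - 105} + 2148 = \frac{1}{498} + 2148 = \frac{1069705}{498}$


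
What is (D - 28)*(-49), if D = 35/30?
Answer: 7889/6 ≈ 1314.8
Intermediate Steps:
D = 7/6 (D = 35*(1/30) = 7/6 ≈ 1.1667)
(D - 28)*(-49) = (7/6 - 28)*(-49) = -161/6*(-49) = 7889/6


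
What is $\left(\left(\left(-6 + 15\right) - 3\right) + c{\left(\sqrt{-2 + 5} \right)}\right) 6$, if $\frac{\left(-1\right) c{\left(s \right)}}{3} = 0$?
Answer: $36$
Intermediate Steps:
$c{\left(s \right)} = 0$ ($c{\left(s \right)} = \left(-3\right) 0 = 0$)
$\left(\left(\left(-6 + 15\right) - 3\right) + c{\left(\sqrt{-2 + 5} \right)}\right) 6 = \left(\left(\left(-6 + 15\right) - 3\right) + 0\right) 6 = \left(\left(9 - 3\right) + 0\right) 6 = \left(6 + 0\right) 6 = 6 \cdot 6 = 36$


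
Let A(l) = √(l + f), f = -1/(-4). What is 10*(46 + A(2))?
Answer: 475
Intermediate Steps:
f = ¼ (f = -1*(-¼) = ¼ ≈ 0.25000)
A(l) = √(¼ + l) (A(l) = √(l + ¼) = √(¼ + l))
10*(46 + A(2)) = 10*(46 + √(1 + 4*2)/2) = 10*(46 + √(1 + 8)/2) = 10*(46 + √9/2) = 10*(46 + (½)*3) = 10*(46 + 3/2) = 10*(95/2) = 475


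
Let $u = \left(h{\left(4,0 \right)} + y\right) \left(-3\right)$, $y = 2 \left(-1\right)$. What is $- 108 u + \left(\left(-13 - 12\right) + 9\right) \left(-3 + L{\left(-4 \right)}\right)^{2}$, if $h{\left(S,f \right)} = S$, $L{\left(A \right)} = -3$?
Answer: $72$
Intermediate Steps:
$y = -2$
$u = -6$ ($u = \left(4 - 2\right) \left(-3\right) = 2 \left(-3\right) = -6$)
$- 108 u + \left(\left(-13 - 12\right) + 9\right) \left(-3 + L{\left(-4 \right)}\right)^{2} = \left(-108\right) \left(-6\right) + \left(\left(-13 - 12\right) + 9\right) \left(-3 - 3\right)^{2} = 648 + \left(-25 + 9\right) \left(-6\right)^{2} = 648 - 576 = 72$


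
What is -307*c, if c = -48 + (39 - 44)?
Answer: 16271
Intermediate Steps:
c = -53 (c = -48 - 5 = -53)
-307*c = -307*(-53) = 16271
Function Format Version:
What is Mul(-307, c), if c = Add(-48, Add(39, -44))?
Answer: 16271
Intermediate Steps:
c = -53 (c = Add(-48, -5) = -53)
Mul(-307, c) = Mul(-307, -53) = 16271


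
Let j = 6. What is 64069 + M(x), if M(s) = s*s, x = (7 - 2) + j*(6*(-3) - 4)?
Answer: 80198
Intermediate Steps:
x = -127 (x = (7 - 2) + 6*(6*(-3) - 4) = 5 + 6*(-18 - 4) = 5 + 6*(-22) = 5 - 132 = -127)
M(s) = s**2
64069 + M(x) = 64069 + (-127)**2 = 64069 + 16129 = 80198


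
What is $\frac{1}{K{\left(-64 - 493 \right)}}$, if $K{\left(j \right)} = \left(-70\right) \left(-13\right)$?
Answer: $\frac{1}{910} \approx 0.0010989$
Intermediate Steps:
$K{\left(j \right)} = 910$
$\frac{1}{K{\left(-64 - 493 \right)}} = \frac{1}{910}$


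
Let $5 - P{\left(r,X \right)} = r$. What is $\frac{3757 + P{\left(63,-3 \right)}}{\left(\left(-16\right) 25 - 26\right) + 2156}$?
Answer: $\frac{3699}{1730} \approx 2.1381$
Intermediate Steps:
$P{\left(r,X \right)} = 5 - r$
$\frac{3757 + P{\left(63,-3 \right)}}{\left(\left(-16\right) 25 - 26\right) + 2156} = \frac{3757 + \left(5 - 63\right)}{\left(\left(-16\right) 25 - 26\right) + 2156} = \frac{3757 + \left(5 - 63\right)}{\left(-400 - 26\right) + 2156} = \frac{3757 - 58}{-426 + 2156} = \frac{3699}{1730}$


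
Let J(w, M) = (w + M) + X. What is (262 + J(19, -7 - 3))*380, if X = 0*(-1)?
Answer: 102980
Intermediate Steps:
X = 0
J(w, M) = M + w (J(w, M) = (w + M) + 0 = (M + w) + 0 = M + w)
(262 + J(19, -7 - 3))*380 = (262 + ((-7 - 3) + 19))*380 = (262 + (-10 + 19))*380 = (262 + 9)*380 = 271*380 = 102980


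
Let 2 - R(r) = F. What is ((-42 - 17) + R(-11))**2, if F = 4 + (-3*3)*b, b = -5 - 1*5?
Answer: 22801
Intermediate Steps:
b = -10 (b = -5 - 5 = -10)
F = 94 (F = 4 - 3*3*(-10) = 4 - 9*(-10) = 4 + 90 = 94)
R(r) = -92 (R(r) = 2 - 1*94 = 2 - 94 = -92)
((-42 - 17) + R(-11))**2 = ((-42 - 17) - 92)**2 = (-59 - 92)**2 = (-151)**2 = 22801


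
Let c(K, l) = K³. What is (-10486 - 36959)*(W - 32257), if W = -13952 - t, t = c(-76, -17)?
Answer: -18634830315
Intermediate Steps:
t = -438976 (t = (-76)³ = -438976)
W = 425024 (W = -13952 - 1*(-438976) = -13952 + 438976 = 425024)
(-10486 - 36959)*(W - 32257) = (-10486 - 36959)*(425024 - 32257) = -47445*392767 = -18634830315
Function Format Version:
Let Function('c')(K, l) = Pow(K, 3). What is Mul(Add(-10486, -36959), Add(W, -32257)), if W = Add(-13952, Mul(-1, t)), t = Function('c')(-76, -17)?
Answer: -18634830315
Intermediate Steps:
t = -438976 (t = Pow(-76, 3) = -438976)
W = 425024 (W = Add(-13952, Mul(-1, -438976)) = Add(-13952, 438976) = 425024)
Mul(Add(-10486, -36959), Add(W, -32257)) = Mul(Add(-10486, -36959), Add(425024, -32257)) = Mul(-47445, 392767) = -18634830315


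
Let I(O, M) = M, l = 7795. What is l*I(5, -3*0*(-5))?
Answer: 0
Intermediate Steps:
l*I(5, -3*0*(-5)) = 7795*(-3*0*(-5)) = 7795*(0*(-5)) = 7795*0 = 0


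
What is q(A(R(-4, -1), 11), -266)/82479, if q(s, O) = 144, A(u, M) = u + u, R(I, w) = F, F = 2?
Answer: 48/27493 ≈ 0.0017459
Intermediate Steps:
R(I, w) = 2
A(u, M) = 2*u
q(A(R(-4, -1), 11), -266)/82479 = 144/82479 = 144*(1/82479) = 48/27493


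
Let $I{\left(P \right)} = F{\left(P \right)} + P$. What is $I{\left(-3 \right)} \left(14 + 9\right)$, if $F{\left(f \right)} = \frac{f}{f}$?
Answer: $-46$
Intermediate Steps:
$F{\left(f \right)} = 1$
$I{\left(P \right)} = 1 + P$
$I{\left(-3 \right)} \left(14 + 9\right) = \left(1 - 3\right) \left(14 + 9\right) = \left(-2\right) 23 = -46$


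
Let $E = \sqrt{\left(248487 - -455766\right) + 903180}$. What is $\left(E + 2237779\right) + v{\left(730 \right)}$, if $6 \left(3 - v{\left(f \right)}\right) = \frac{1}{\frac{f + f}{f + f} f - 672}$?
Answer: $\frac{778748135}{348} + \sqrt{1607433} \approx 2.239 \cdot 10^{6}$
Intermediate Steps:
$E = \sqrt{1607433}$ ($E = \sqrt{\left(248487 + 455766\right) + 903180} = \sqrt{704253 + 903180} = \sqrt{1607433} \approx 1267.8$)
$v{\left(f \right)} = 3 - \frac{1}{6 \left(-672 + f\right)}$ ($v{\left(f \right)} = 3 - \frac{1}{6 \left(\frac{f + f}{f + f} f - 672\right)} = 3 - \frac{1}{6 \left(\frac{2 f}{2 f} f - 672\right)} = 3 - \frac{1}{6 \left(2 f \frac{1}{2 f} f - 672\right)} = 3 - \frac{1}{6 \left(1 f - 672\right)} = 3 - \frac{1}{6 \left(f - 672\right)} = 3 - \frac{1}{6 \left(-672 + f\right)}$)
$\left(E + 2237779\right) + v{\left(730 \right)} = \left(\sqrt{1607433} + 2237779\right) + \frac{-12097 + 18 \cdot 730}{6 \left(-672 + 730\right)} = \left(2237779 + \sqrt{1607433}\right) + \frac{-12097 + 13140}{6 \cdot 58} = \left(2237779 + \sqrt{1607433}\right) + \frac{1}{6} \cdot \frac{1}{58} \cdot 1043 = \left(2237779 + \sqrt{1607433}\right) + \frac{1043}{348} = \frac{778748135}{348} + \sqrt{1607433}$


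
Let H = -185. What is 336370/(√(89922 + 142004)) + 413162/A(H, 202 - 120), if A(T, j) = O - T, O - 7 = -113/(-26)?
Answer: 10742212/5105 + 168185*√231926/115963 ≈ 2802.7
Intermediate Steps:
O = 295/26 (O = 7 - 113/(-26) = 7 - 113*(-1/26) = 7 + 113/26 = 295/26 ≈ 11.346)
A(T, j) = 295/26 - T
336370/(√(89922 + 142004)) + 413162/A(H, 202 - 120) = 336370/(√(89922 + 142004)) + 413162/(295/26 - 1*(-185)) = 336370/(√231926) + 413162/(295/26 + 185) = 336370*(√231926/231926) + 413162/(5105/26) = 168185*√231926/115963 + 413162*(26/5105) = 168185*√231926/115963 + 10742212/5105 = 10742212/5105 + 168185*√231926/115963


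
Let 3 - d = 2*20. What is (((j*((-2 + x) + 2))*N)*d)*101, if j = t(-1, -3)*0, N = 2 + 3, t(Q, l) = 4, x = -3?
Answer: 0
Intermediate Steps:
d = -37 (d = 3 - 2*20 = 3 - 1*40 = 3 - 40 = -37)
N = 5
j = 0 (j = 4*0 = 0)
(((j*((-2 + x) + 2))*N)*d)*101 = (((0*((-2 - 3) + 2))*5)*(-37))*101 = (((0*(-5 + 2))*5)*(-37))*101 = (((0*(-3))*5)*(-37))*101 = ((0*5)*(-37))*101 = (0*(-37))*101 = 0*101 = 0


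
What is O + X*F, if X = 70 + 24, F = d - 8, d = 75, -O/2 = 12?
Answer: 6274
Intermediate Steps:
O = -24 (O = -2*12 = -24)
F = 67 (F = 75 - 8 = 67)
X = 94
O + X*F = -24 + 94*67 = -24 + 6298 = 6274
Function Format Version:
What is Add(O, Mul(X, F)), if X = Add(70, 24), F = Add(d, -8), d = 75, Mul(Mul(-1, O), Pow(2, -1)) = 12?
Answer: 6274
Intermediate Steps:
O = -24 (O = Mul(-2, 12) = -24)
F = 67 (F = Add(75, -8) = 67)
X = 94
Add(O, Mul(X, F)) = Add(-24, Mul(94, 67)) = Add(-24, 6298) = 6274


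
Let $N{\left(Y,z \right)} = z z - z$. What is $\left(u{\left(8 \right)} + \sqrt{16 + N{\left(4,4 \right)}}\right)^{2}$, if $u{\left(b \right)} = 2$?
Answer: $32 + 8 \sqrt{7} \approx 53.166$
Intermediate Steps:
$N{\left(Y,z \right)} = z^{2} - z$
$\left(u{\left(8 \right)} + \sqrt{16 + N{\left(4,4 \right)}}\right)^{2} = \left(2 + \sqrt{16 + 4 \left(-1 + 4\right)}\right)^{2} = \left(2 + \sqrt{16 + 4 \cdot 3}\right)^{2} = \left(2 + \sqrt{16 + 12}\right)^{2} = \left(2 + \sqrt{28}\right)^{2} = \left(2 + 2 \sqrt{7}\right)^{2}$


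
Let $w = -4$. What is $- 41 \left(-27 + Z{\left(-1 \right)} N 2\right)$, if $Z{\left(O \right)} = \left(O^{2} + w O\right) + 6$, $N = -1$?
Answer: $2009$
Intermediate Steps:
$Z{\left(O \right)} = 6 + O^{2} - 4 O$ ($Z{\left(O \right)} = \left(O^{2} - 4 O\right) + 6 = 6 + O^{2} - 4 O$)
$- 41 \left(-27 + Z{\left(-1 \right)} N 2\right) = - 41 \left(-27 + \left(6 + \left(-1\right)^{2} - -4\right) \left(-1\right) 2\right) = - 41 \left(-27 + \left(6 + 1 + 4\right) \left(-1\right) 2\right) = - 41 \left(-27 + 11 \left(-1\right) 2\right) = - 41 \left(-27 - 22\right) = \left(-41\right) \left(-49\right) = 2009$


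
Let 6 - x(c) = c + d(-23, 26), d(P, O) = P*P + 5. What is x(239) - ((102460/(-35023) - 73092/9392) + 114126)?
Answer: -9447230870213/82234004 ≈ -1.1488e+5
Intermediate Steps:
d(P, O) = 5 + P² (d(P, O) = P² + 5 = 5 + P²)
x(c) = -528 - c (x(c) = 6 - (c + (5 + (-23)²)) = 6 - (c + (5 + 529)) = 6 - (c + 534) = 6 - (534 + c) = 6 + (-534 - c) = -528 - c)
x(239) - ((102460/(-35023) - 73092/9392) + 114126) = (-528 - 1*239) - ((102460/(-35023) - 73092/9392) + 114126) = (-528 - 239) - ((102460*(-1/35023) - 73092*1/9392) + 114126) = -767 - ((-102460/35023 - 18273/2348) + 114126) = -767 - (-880551359/82234004 + 114126) = -767 - 1*9384157389145/82234004 = -767 - 9384157389145/82234004 = -9447230870213/82234004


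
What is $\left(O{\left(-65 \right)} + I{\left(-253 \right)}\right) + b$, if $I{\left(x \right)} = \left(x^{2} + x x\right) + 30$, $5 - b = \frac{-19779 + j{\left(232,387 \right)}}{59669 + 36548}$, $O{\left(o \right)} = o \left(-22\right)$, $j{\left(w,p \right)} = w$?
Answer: $\frac{1132589578}{8747} \approx 1.2948 \cdot 10^{5}$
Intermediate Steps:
$O{\left(o \right)} = - 22 o$
$b = \frac{45512}{8747}$ ($b = 5 - \frac{-19779 + 232}{59669 + 36548} = 5 - - \frac{19547}{96217} = 5 - \left(-19547\right) \frac{1}{96217} = 5 - - \frac{1777}{8747} = 5 + \frac{1777}{8747} = \frac{45512}{8747} \approx 5.2032$)
$I{\left(x \right)} = 30 + 2 x^{2}$ ($I{\left(x \right)} = \left(x^{2} + x^{2}\right) + 30 = 2 x^{2} + 30 = 30 + 2 x^{2}$)
$\left(O{\left(-65 \right)} + I{\left(-253 \right)}\right) + b = \left(\left(-22\right) \left(-65\right) + \left(30 + 2 \left(-253\right)^{2}\right)\right) + \frac{45512}{8747} = \left(1430 + \left(30 + 2 \cdot 64009\right)\right) + \frac{45512}{8747} = \left(1430 + \left(30 + 128018\right)\right) + \frac{45512}{8747} = \left(1430 + 128048\right) + \frac{45512}{8747} = 129478 + \frac{45512}{8747} = \frac{1132589578}{8747}$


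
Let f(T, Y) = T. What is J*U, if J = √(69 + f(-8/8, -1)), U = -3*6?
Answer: -36*√17 ≈ -148.43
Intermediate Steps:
U = -18
J = 2*√17 (J = √(69 - 8/8) = √(69 - 8*⅛) = √(69 - 1) = √68 = 2*√17 ≈ 8.2462)
J*U = (2*√17)*(-18) = -36*√17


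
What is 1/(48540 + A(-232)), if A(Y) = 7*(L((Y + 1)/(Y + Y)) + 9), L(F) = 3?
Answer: 1/48624 ≈ 2.0566e-5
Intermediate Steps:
A(Y) = 84 (A(Y) = 7*(3 + 9) = 7*12 = 84)
1/(48540 + A(-232)) = 1/(48540 + 84) = 1/48624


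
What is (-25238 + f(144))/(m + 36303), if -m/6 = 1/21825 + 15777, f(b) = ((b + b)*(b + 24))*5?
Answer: -1576361550/424561727 ≈ -3.7129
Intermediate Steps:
f(b) = 10*b*(24 + b) (f(b) = ((2*b)*(24 + b))*5 = (2*b*(24 + b))*5 = 10*b*(24 + b))
m = -688666052/7275 (m = -6*(1/21825 + 15777) = -6*344333026/21825 = -688666052/7275 ≈ -94662.)
(-25238 + f(144))/(m + 36303) = (-25238 + 10*144*(24 + 144))/(-688666052/7275 + 36303) = (-25238 + 10*144*168)/(-424561727/7275) = (-25238 + 241920)*(-7275/424561727) = 216682*(-7275/424561727) = -1576361550/424561727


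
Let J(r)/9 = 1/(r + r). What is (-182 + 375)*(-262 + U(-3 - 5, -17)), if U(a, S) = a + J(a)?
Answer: -835497/16 ≈ -52219.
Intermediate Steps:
J(r) = 9/(2*r) (J(r) = 9/(r + r) = 9/((2*r)) = 9*(1/(2*r)) = 9/(2*r))
U(a, S) = a + 9/(2*a)
(-182 + 375)*(-262 + U(-3 - 5, -17)) = (-182 + 375)*(-262 + ((-3 - 5) + 9/(2*(-3 - 5)))) = 193*(-262 + (-8 + (9/2)/(-8))) = 193*(-262 + (-8 + (9/2)*(-⅛))) = 193*(-262 + (-8 - 9/16)) = 193*(-262 - 137/16) = 193*(-4329/16) = -835497/16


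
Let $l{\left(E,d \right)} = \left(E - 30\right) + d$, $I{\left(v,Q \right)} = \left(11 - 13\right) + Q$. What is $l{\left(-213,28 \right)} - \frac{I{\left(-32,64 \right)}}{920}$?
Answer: $- \frac{98931}{460} \approx -215.07$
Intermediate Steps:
$I{\left(v,Q \right)} = -2 + Q$
$l{\left(E,d \right)} = -30 + E + d$ ($l{\left(E,d \right)} = \left(-30 + E\right) + d = -30 + E + d$)
$l{\left(-213,28 \right)} - \frac{I{\left(-32,64 \right)}}{920} = \left(-30 - 213 + 28\right) - \frac{-2 + 64}{920} = -215 - 62 \cdot \frac{1}{920} = -215 - \frac{31}{460} = - \frac{98931}{460}$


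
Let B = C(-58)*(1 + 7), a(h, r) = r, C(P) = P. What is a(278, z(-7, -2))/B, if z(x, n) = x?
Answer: 7/464 ≈ 0.015086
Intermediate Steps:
B = -464 (B = -58*(1 + 7) = -58*8 = -464)
a(278, z(-7, -2))/B = -7/(-464) = -7*(-1/464) = 7/464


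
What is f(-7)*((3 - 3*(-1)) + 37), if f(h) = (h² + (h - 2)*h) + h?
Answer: 4515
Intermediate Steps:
f(h) = h + h² + h*(-2 + h) (f(h) = (h² + (-2 + h)*h) + h = (h² + h*(-2 + h)) + h = h + h² + h*(-2 + h))
f(-7)*((3 - 3*(-1)) + 37) = (-7*(-1 + 2*(-7)))*((3 - 3*(-1)) + 37) = (-7*(-1 - 14))*((3 + 3) + 37) = (-7*(-15))*(6 + 37) = 105*43 = 4515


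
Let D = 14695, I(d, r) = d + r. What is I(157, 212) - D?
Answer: -14326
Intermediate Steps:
I(157, 212) - D = (157 + 212) - 1*14695 = 369 - 14695 = -14326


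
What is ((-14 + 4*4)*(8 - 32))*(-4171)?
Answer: 200208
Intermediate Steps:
((-14 + 4*4)*(8 - 32))*(-4171) = ((-14 + 16)*(-24))*(-4171) = (2*(-24))*(-4171) = -48*(-4171) = 200208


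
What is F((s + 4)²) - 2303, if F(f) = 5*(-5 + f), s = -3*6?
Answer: -1348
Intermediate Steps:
s = -18
F(f) = -25 + 5*f
F((s + 4)²) - 2303 = (-25 + 5*(-18 + 4)²) - 2303 = (-25 + 5*(-14)²) - 2303 = (-25 + 5*196) - 2303 = (-25 + 980) - 2303 = 955 - 2303 = -1348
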